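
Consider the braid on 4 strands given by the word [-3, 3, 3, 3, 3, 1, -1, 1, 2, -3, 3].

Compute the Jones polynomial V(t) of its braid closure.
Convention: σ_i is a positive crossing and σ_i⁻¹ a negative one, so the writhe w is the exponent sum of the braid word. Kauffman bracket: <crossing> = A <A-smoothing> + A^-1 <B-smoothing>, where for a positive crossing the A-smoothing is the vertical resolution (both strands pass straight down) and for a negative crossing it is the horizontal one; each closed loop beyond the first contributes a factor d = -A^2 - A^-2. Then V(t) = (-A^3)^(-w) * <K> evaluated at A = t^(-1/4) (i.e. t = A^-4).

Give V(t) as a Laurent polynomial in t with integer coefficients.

The presented braid s3^-1 s3 s3 s3 s3 s1 s1^-1 s1 s2 s3^-1 s3 on 4 strands reduces by inverse Markov moves (closure unchanged at each step):
  Deconjugate: the word is γ·β·γ⁻¹ with γ = s3^-1 s3 (prefix) and γ⁻¹ = s3^-1 s3 (suffix); strip both.
Reduced to β = s3 s3 s3 s1 s1^-1 s1 s2 on 4 strands, 7 crossings.
Compute on β:
First cancel adjacent σ_i σ_i⁻¹ pairs (Reidemeister II — same braid, same closure): s3 s3 s3 s1 s1^-1 s1 s2 → s3 s3 s3 s1 s2.
Braid: s3 s3 s3 s1 s2 on 4 strands, 5 crossings.
Writhe w = (#positive) - (#negative) = 5 - 0 = 5.
Computing the Kauffman bracket via state sum. There are 2^5 = 32 states.
Smooth each crossing (0=||, 1=⌣⌢); contribution A^(Σ sign_k(1-2s_k)) * d^(L-1).
  state 00000: A-exp=+5, loops=4, term = A^5 * d^3
  state 00001: A-exp=+3, loops=3, term = A^3 * d^2
  state 00010: A-exp=+3, loops=3, term = A^3 * d^2
  state 00011: A-exp=+1, loops=2, term = A^1 * d^1
  state 00100: A-exp=+3, loops=3, term = A^3 * d^2
  state 00101: A-exp=+1, loops=2, term = A^1 * d^1
  state 00110: A-exp=+1, loops=2, term = A^1 * d^1
  state 00111: A-exp=-1, loops=1, term = A^-1 * d^0
  state 01000: A-exp=+3, loops=3, term = A^3 * d^2
  state 01001: A-exp=+1, loops=2, term = A^1 * d^1
  state 01010: A-exp=+1, loops=2, term = A^1 * d^1
  state 01011: A-exp=-1, loops=1, term = A^-1 * d^0
  state 01100: A-exp=+1, loops=4, term = A^1 * d^3
  state 01101: A-exp=-1, loops=3, term = A^-1 * d^2
  state 01110: A-exp=-1, loops=3, term = A^-1 * d^2
  state 01111: A-exp=-3, loops=2, term = A^-3 * d^1
  state 10000: A-exp=+3, loops=3, term = A^3 * d^2
  state 10001: A-exp=+1, loops=2, term = A^1 * d^1
  state 10010: A-exp=+1, loops=2, term = A^1 * d^1
  state 10011: A-exp=-1, loops=1, term = A^-1 * d^0
  state 10100: A-exp=+1, loops=4, term = A^1 * d^3
  state 10101: A-exp=-1, loops=3, term = A^-1 * d^2
  state 10110: A-exp=-1, loops=3, term = A^-1 * d^2
  state 10111: A-exp=-3, loops=2, term = A^-3 * d^1
  state 11000: A-exp=+1, loops=4, term = A^1 * d^3
  state 11001: A-exp=-1, loops=3, term = A^-1 * d^2
  state 11010: A-exp=-1, loops=3, term = A^-1 * d^2
  state 11011: A-exp=-3, loops=2, term = A^-3 * d^1
  state 11100: A-exp=-1, loops=5, term = A^-1 * d^4
  state 11101: A-exp=-3, loops=4, term = A^-3 * d^3
  state 11110: A-exp=-3, loops=4, term = A^-3 * d^3
  state 11111: A-exp=-5, loops=3, term = A^-5 * d^2
Collect the terms by A-exponent (count of states per loop number):
Powers of d = -A^2 - A^-2: d^2 = A^4 + 2 + A^-4; d^3 = -A^6 - 3*A^2 - 3*A^-2 - A^-6; d^4 = A^8 + 4*A^4 + 6 + 4*A^-4 + A^-8.
  A^5 * (d^3) = -A^11 - 3*A^7 - 3*A^3 - A^-1
  A^3 * (5*d^2) = 5*A^7 + 10*A^3 + 5*A^-1
  A^1 * (7*d + 3*d^3) = -3*A^7 - 16*A^3 - 16*A^-1 - 3*A^-5
  A^-1 * (3 + 6*d^2 + d^4) = A^7 + 10*A^3 + 21*A^-1 + 10*A^-5 + A^-9
  A^-3 * (3*d + 2*d^3) = -2*A^3 - 9*A^-1 - 9*A^-5 - 2*A^-9
  A^-5 * (d^2) = A^-1 + 2*A^-5 + A^-9
Summing the groups: <K> = -A^11 - A^3 + A^-1
Normalise by the writhe: (-A^3)^(-w) = (-A^3)^(-5) = -A^-15, so f(A) = -A^-15 * <K> = A^-4 + A^-12 - A^-16.
Substitute A = t^(-1/4), i.e. A^e → t^(-e/4): V(t) = -t^4 + t^3 + t

Answer: -t^4 + t^3 + t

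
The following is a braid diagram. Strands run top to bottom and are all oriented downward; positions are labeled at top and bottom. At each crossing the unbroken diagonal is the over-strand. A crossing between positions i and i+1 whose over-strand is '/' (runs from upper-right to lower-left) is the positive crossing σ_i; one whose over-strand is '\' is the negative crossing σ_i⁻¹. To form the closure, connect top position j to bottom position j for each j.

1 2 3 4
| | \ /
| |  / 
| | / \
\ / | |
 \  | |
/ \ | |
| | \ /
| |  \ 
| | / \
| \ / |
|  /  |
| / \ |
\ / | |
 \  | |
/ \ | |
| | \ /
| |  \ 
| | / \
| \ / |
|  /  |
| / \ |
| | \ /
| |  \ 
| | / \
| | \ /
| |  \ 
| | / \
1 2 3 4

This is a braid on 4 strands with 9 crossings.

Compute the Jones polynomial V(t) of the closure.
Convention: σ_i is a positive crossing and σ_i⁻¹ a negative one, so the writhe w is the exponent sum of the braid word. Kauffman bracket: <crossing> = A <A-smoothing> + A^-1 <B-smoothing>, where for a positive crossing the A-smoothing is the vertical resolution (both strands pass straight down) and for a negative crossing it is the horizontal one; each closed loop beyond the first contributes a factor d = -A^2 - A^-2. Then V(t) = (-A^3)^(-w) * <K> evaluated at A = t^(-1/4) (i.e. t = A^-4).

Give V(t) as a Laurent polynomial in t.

t - 2 + 3*t^-1 - 3*t^-2 + 4*t^-3 - 3*t^-4 + 2*t^-5 - t^-6

Derivation:
Reading the diagram top to bottom ('/'-over between positions i,i+1 = s_i, '\'-over = s_i^-1): braid word = s3 s1^-1 s3^-1 s2 s1^-1 s3^-1 s2 s3^-1 s3^-1.
The presented braid s3 s1^-1 s3^-1 s2 s1^-1 s3^-1 s2 s3^-1 s3^-1 on 4 strands reduces by inverse Markov moves (closure unchanged at each step):
  Deconjugate: the word is γ·β·γ⁻¹ with γ = s3 (prefix) and γ⁻¹ = s3^-1 (suffix); strip both.
Reduced to β = s1^-1 s3^-1 s2 s1^-1 s3^-1 s2 s3^-1 on 4 strands, 7 crossings.
Compute on β:
Braid: s1^-1 s3^-1 s2 s1^-1 s3^-1 s2 s3^-1 on 4 strands, 7 crossings.
Writhe w = (#positive) - (#negative) = 2 - 5 = -3.
Computing the Kauffman bracket via state sum. There are 2^7 = 128 states.
Each crossing splits two ways (0=vertical, 1=horizontal). The state's weight is A^(#A-smoothings - #B-smoothings) * d^(loops - 1).
Tabulate the states by total A-exponent and number of loops L (A-exp: L × count):
  A^7: L=5 ×1
  A^5: L=4 ×7
  A^3: L=3 ×20, L=5 ×1
  A^1: L=2 ×29, L=4 ×6
  A^-1: L=1 ×19, L=3 ×16
  A^-3: L=2 ×19, L=4 ×2
  A^-5: L=3 ×7
  A^-7: L=4 ×1
Each group contributes A^e * Σ count * d^(L-1):
Powers of d = -A^2 - A^-2: d^2 = A^4 + 2 + A^-4; d^3 = -A^6 - 3*A^2 - 3*A^-2 - A^-6; d^4 = A^8 + 4*A^4 + 6 + 4*A^-4 + A^-8.
  A^7 * (d^4) = A^15 + 4*A^11 + 6*A^7 + 4*A^3 + A^-1
  A^5 * (7*d^3) = -7*A^11 - 21*A^7 - 21*A^3 - 7*A^-1
  A^3 * (20*d^2 + d^4) = A^11 + 24*A^7 + 46*A^3 + 24*A^-1 + A^-5
  A^1 * (29*d + 6*d^3) = -6*A^7 - 47*A^3 - 47*A^-1 - 6*A^-5
  A^-1 * (19 + 16*d^2) = 16*A^3 + 51*A^-1 + 16*A^-5
  A^-3 * (19*d + 2*d^3) = -2*A^3 - 25*A^-1 - 25*A^-5 - 2*A^-9
  A^-5 * (7*d^2) = 7*A^-1 + 14*A^-5 + 7*A^-9
  A^-7 * (d^3) = -A^-1 - 3*A^-5 - 3*A^-9 - A^-13
Summing the groups: <K> = A^15 - 2*A^11 + 3*A^7 - 4*A^3 + 3*A^-1 - 3*A^-5 + 2*A^-9 - A^-13
Normalise by the writhe: (-A^3)^(-w) = (-A^3)^(3) = -A^9, so f(A) = -A^9 * <K> = -A^24 + 2*A^20 - 3*A^16 + 4*A^12 - 3*A^8 + 3*A^4 - 2 + A^-4.
Substitute A = t^(-1/4), i.e. A^e → t^(-e/4): V(t) = t - 2 + 3*t^-1 - 3*t^-2 + 4*t^-3 - 3*t^-4 + 2*t^-5 - t^-6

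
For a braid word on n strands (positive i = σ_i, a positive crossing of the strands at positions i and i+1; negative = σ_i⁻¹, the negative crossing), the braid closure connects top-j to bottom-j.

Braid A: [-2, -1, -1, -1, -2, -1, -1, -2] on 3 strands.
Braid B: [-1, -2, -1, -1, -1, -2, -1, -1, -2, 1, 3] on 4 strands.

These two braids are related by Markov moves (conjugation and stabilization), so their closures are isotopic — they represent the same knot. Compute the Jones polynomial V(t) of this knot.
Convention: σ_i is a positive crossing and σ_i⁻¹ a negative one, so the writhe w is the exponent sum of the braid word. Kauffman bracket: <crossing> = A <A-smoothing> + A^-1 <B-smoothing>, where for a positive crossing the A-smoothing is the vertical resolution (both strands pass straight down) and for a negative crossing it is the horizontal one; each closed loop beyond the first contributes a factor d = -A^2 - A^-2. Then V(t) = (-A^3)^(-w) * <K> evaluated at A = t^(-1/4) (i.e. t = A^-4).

t^-3 + t^-5 - t^-8

Derivation:
Markov-equivalent braids have isotopic closures, hence identical knot invariants. Strip the Markov moves from each word to reach a common short braid β, then compute V(t) once on β.
Braid A: s2^-1 s1^-1 s1^-1 s1^-1 s2^-1 s1^-1 s1^-1 s2^-1 on 3 strands has no conjugating prefix/suffix or stabilization to strip; take β = s2^-1 s1^-1 s1^-1 s1^-1 s2^-1 s1^-1 s1^-1 s2^-1.
Braid B: s1^-1 s2^-1 s1^-1 s1^-1 s1^-1 s2^-1 s1^-1 s1^-1 s2^-1 s1 s3 on 4 strands reduces by inverse Markov moves (closure unchanged at each step):
  Destabilize: the word has the form β·s3 where s3 occurs only as the final letter (β ∈ B_3); drop it and the last strand → 3 strands.
  Deconjugate: the word is γ·β·γ⁻¹ with γ = s1^-1 (prefix) and γ⁻¹ = s1 (suffix); strip both.
Reduced to β = s2^-1 s1^-1 s1^-1 s1^-1 s2^-1 s1^-1 s1^-1 s2^-1 on 3 strands, 8 crossings.
Both give the same β = s2^-1 s1^-1 s1^-1 s1^-1 s2^-1 s1^-1 s1^-1 s2^-1 on 3 strands, so one state sum suffices:
Braid: s2^-1 s1^-1 s1^-1 s1^-1 s2^-1 s1^-1 s1^-1 s2^-1 on 3 strands, 8 crossings.
Writhe w = (#positive) - (#negative) = 0 - 8 = -8.
State-sum expansion of <K>. There are 2^8 = 256 states.
Each crossing splits two ways (0=vertical, 1=horizontal). The state's weight is A^(#A-smoothings - #B-smoothings) * d^(loops - 1).
Tabulate the states by total A-exponent and number of loops L (A-exp: L × count):
  A^8: L=5 ×1
  A^6: L=4 ×7, L=6 ×1
  A^4: L=3 ×19, L=5 ×9
  A^2: L=2 ×24, L=4 ×31, L=6 ×1
  A^0: L=1 ×12, L=3 ×53, L=5 ×5
  A^-2: L=2 ×45, L=4 ×11
  A^-4: L=1 ×15, L=3 ×13
  A^-6: L=2 ×8
  A^-8: L=3 ×1
Each group contributes A^e * Σ count * d^(L-1):
Powers of d = -A^2 - A^-2: d^2 = A^4 + 2 + A^-4; d^3 = -A^6 - 3*A^2 - 3*A^-2 - A^-6; d^4 = A^8 + 4*A^4 + 6 + 4*A^-4 + A^-8; d^5 = -A^10 - 5*A^6 - 10*A^2 - 10*A^-2 - 5*A^-6 - A^-10.
  A^8 * (d^4) = A^16 + 4*A^12 + 6*A^8 + 4*A^4 + 1
  A^6 * (7*d^3 + d^5) = -A^16 - 12*A^12 - 31*A^8 - 31*A^4 - 12 - A^-4
  A^4 * (19*d^2 + 9*d^4) = 9*A^12 + 55*A^8 + 92*A^4 + 55 + 9*A^-4
  A^2 * (24*d + 31*d^3 + d^5) = -A^12 - 36*A^8 - 127*A^4 - 127 - 36*A^-4 - A^-8
  A^0 * (12 + 53*d^2 + 5*d^4) = 5*A^8 + 73*A^4 + 148 + 73*A^-4 + 5*A^-8
  A^-2 * (45*d + 11*d^3) = -11*A^4 - 78 - 78*A^-4 - 11*A^-8
  A^-4 * (15 + 13*d^2) = 13 + 41*A^-4 + 13*A^-8
  A^-6 * (8*d) = -8*A^-4 - 8*A^-8
  A^-8 * (d^2) = A^-4 + 2*A^-8 + A^-12
Summing the groups: <K> = -A^8 + A^-4 + A^-12
Normalise by the writhe: (-A^3)^(-w) = (-A^3)^(8) = A^24, so f(A) = A^24 * <K> = -A^32 + A^20 + A^12.
Substitute A = t^(-1/4), i.e. A^e → t^(-e/4): V(t) = t^-3 + t^-5 - t^-8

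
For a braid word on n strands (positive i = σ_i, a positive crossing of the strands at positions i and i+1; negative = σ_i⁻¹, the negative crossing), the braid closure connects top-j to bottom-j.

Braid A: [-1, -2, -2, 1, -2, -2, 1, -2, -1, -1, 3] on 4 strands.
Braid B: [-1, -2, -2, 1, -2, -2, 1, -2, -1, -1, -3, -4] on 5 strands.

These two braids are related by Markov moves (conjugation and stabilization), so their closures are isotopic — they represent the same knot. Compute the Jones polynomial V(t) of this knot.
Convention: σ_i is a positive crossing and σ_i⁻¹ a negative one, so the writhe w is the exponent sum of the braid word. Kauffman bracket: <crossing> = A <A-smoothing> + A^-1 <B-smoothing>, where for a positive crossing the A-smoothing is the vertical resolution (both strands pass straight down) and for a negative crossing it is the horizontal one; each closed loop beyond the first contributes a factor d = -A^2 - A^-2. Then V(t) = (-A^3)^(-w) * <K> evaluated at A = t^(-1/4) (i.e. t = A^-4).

2*t^-2 - 3*t^-3 + 6*t^-4 - 7*t^-5 + 7*t^-6 - 7*t^-7 + 5*t^-8 - 3*t^-9 + t^-10

Derivation:
Markov-equivalent braids have isotopic closures, hence identical knot invariants. Strip the Markov moves from each word to reach a common short braid β, then compute V(t) once on β.
Braid A: s1^-1 s2^-1 s2^-1 s1 s2^-1 s2^-1 s1 s2^-1 s1^-1 s1^-1 s3 on 4 strands reduces by inverse Markov moves (closure unchanged at each step):
  Destabilize: the word has the form β·s3 where s3 occurs only as the final letter (β ∈ B_3); drop it and the last strand → 3 strands.
Reduced to β = s1^-1 s2^-1 s2^-1 s1 s2^-1 s2^-1 s1 s2^-1 s1^-1 s1^-1 on 3 strands, 10 crossings.
Braid B: s1^-1 s2^-1 s2^-1 s1 s2^-1 s2^-1 s1 s2^-1 s1^-1 s1^-1 s3^-1 s4^-1 on 5 strands reduces by inverse Markov moves (closure unchanged at each step):
  Destabilize: the word has the form β·s4^-1 where s4^-1 occurs only as the final letter (β ∈ B_4); drop it and the last strand → 4 strands.
  Destabilize: the word has the form β·s3^-1 where s3^-1 occurs only as the final letter (β ∈ B_3); drop it and the last strand → 3 strands.
Reduced to β = s1^-1 s2^-1 s2^-1 s1 s2^-1 s2^-1 s1 s2^-1 s1^-1 s1^-1 on 3 strands, 10 crossings.
Both give the same β = s1^-1 s2^-1 s2^-1 s1 s2^-1 s2^-1 s1 s2^-1 s1^-1 s1^-1 on 3 strands, so one state sum suffices:
Braid: s1^-1 s2^-1 s2^-1 s1 s2^-1 s2^-1 s1 s2^-1 s1^-1 s1^-1 on 3 strands, 10 crossings.
Writhe w = (#positive) - (#negative) = 2 - 8 = -6.
Computing the Kauffman bracket via state sum. There are 2^10 = 1024 states.
For each crossing: s=0 is the vertical smoothing, s=1 horizontal. Crossing k contributes A^(sign_k * (1 - 2*s_k)); loop factor d = -A^2 - A^-2.
Tabulate the states by total A-exponent and number of loops L (A-exp: L × count):
  A^10: L=7 ×1
  A^8: L=6 ×10
  A^6: L=5 ×44, L=7 ×1
  A^4: L=4 ×110, L=6 ×10
  A^2: L=3 ×166, L=5 ×44
  A^0: L=2 ×144, L=4 ×106, L=6 ×2
  A^-2: L=1 ×57, L=3 ×140, L=5 ×13
  A^-4: L=2 ×91, L=4 ×28, L=6 ×1
  A^-6: L=1 ×16, L=3 ×26, L=5 ×3
  A^-8: L=2 ×7, L=4 ×3
  A^-10: L=3 ×1
Each group contributes A^e * Σ count * d^(L-1):
Powers of d = -A^2 - A^-2: d^2 = A^4 + 2 + A^-4; d^3 = -A^6 - 3*A^2 - 3*A^-2 - A^-6; d^4 = A^8 + 4*A^4 + 6 + 4*A^-4 + A^-8; d^5 = -A^10 - 5*A^6 - 10*A^2 - 10*A^-2 - 5*A^-6 - A^-10; d^6 = A^12 + 6*A^8 + 15*A^4 + 20 + 15*A^-4 + 6*A^-8 + A^-12.
  A^10 * (d^6) = A^22 + 6*A^18 + 15*A^14 + 20*A^10 + 15*A^6 + 6*A^2 + A^-2
  A^8 * (10*d^5) = -10*A^18 - 50*A^14 - 100*A^10 - 100*A^6 - 50*A^2 - 10*A^-2
  A^6 * (44*d^4 + d^6) = A^18 + 50*A^14 + 191*A^10 + 284*A^6 + 191*A^2 + 50*A^-2 + A^-6
  A^4 * (110*d^3 + 10*d^5) = -10*A^14 - 160*A^10 - 430*A^6 - 430*A^2 - 160*A^-2 - 10*A^-6
  A^2 * (166*d^2 + 44*d^4) = 44*A^10 + 342*A^6 + 596*A^2 + 342*A^-2 + 44*A^-6
  A^0 * (144*d + 106*d^3 + 2*d^5) = -2*A^10 - 116*A^6 - 482*A^2 - 482*A^-2 - 116*A^-6 - 2*A^-10
  A^-2 * (57 + 140*d^2 + 13*d^4) = 13*A^6 + 192*A^2 + 415*A^-2 + 192*A^-6 + 13*A^-10
  A^-4 * (91*d + 28*d^3 + d^5) = -A^6 - 33*A^2 - 185*A^-2 - 185*A^-6 - 33*A^-10 - A^-14
  A^-6 * (16 + 26*d^2 + 3*d^4) = 3*A^2 + 38*A^-2 + 86*A^-6 + 38*A^-10 + 3*A^-14
  A^-8 * (7*d + 3*d^3) = -3*A^-2 - 16*A^-6 - 16*A^-10 - 3*A^-14
  A^-10 * (d^2) = A^-6 + 2*A^-10 + A^-14
Summing the groups: <K> = A^22 - 3*A^18 + 5*A^14 - 7*A^10 + 7*A^6 - 7*A^2 + 6*A^-2 - 3*A^-6 + 2*A^-10
Normalise by the writhe: (-A^3)^(-w) = (-A^3)^(6) = A^18, so f(A) = A^18 * <K> = A^40 - 3*A^36 + 5*A^32 - 7*A^28 + 7*A^24 - 7*A^20 + 6*A^16 - 3*A^12 + 2*A^8.
Substitute A = t^(-1/4), i.e. A^e → t^(-e/4): V(t) = 2*t^-2 - 3*t^-3 + 6*t^-4 - 7*t^-5 + 7*t^-6 - 7*t^-7 + 5*t^-8 - 3*t^-9 + t^-10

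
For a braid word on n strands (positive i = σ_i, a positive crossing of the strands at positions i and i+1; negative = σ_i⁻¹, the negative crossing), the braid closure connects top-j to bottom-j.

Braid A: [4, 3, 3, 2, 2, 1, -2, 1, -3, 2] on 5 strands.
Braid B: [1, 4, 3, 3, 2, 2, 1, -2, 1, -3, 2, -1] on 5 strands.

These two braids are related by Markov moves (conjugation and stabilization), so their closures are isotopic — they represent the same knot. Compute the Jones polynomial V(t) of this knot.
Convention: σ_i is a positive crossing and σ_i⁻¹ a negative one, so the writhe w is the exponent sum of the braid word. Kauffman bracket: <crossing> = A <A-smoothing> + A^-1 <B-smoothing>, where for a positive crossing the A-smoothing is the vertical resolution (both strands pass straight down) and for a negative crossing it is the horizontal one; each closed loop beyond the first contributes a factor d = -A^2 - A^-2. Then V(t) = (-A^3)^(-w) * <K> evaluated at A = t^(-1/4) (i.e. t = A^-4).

-t^8 + t^7 - 2*t^6 + 3*t^5 - 2*t^4 + 3*t^3 - 2*t^2 + t

Derivation:
Markov-equivalent braids have isotopic closures, hence identical knot invariants. Strip the Markov moves from each word to reach a common short braid β, then compute V(t) once on β.
Braid A: s4 s3 s3 s2 s2 s1 s2^-1 s1 s3^-1 s2 on 5 strands has no conjugating prefix/suffix or stabilization to strip; take β = s4 s3 s3 s2 s2 s1 s2^-1 s1 s3^-1 s2.
Braid B: s1 s4 s3 s3 s2 s2 s1 s2^-1 s1 s3^-1 s2 s1^-1 on 5 strands reduces by inverse Markov moves (closure unchanged at each step):
  Deconjugate: the word is γ·β·γ⁻¹ with γ = s1 (prefix) and γ⁻¹ = s1^-1 (suffix); strip both.
Reduced to β = s4 s3 s3 s2 s2 s1 s2^-1 s1 s3^-1 s2 on 5 strands, 10 crossings.
Both give the same β = s4 s3 s3 s2 s2 s1 s2^-1 s1 s3^-1 s2 on 5 strands, so one state sum suffices:
Braid: s4 s3 s3 s2 s2 s1 s2^-1 s1 s3^-1 s2 on 5 strands, 10 crossings.
Writhe w = (#positive) - (#negative) = 8 - 2 = 6.
Computing the Kauffman bracket via state sum. There are 2^10 = 1024 states.
For each crossing: s=0 is the vertical smoothing, s=1 horizontal. Crossing k contributes A^(sign_k * (1 - 2*s_k)); loop factor d = -A^2 - A^-2.
Tabulate the states by total A-exponent and number of loops L (A-exp: L × count):
  A^10: L=3 ×1
  A^8: L=2 ×3, L=4 ×7
  A^6: L=1 ×2, L=3 ×29, L=5 ×14
  A^4: L=2 ×39, L=4 ×72, L=6 ×9
  A^2: L=1 ×17, L=3 ×137, L=5 ×54, L=7 ×2
  A^0: L=2 ×109, L=4 ×128, L=6 ×15
  A^-2: L=1 ×30, L=3 ×132, L=5 ×47, L=7 ×1
  A^-4: L=2 ×49, L=4 ×65, L=6 ×6
  A^-6: L=3 ×31, L=5 ×14
  A^-8: L=4 ×9, L=6 ×1
  A^-10: L=5 ×1
Each group contributes A^e * Σ count * d^(L-1):
Powers of d = -A^2 - A^-2: d^2 = A^4 + 2 + A^-4; d^3 = -A^6 - 3*A^2 - 3*A^-2 - A^-6; d^4 = A^8 + 4*A^4 + 6 + 4*A^-4 + A^-8; d^5 = -A^10 - 5*A^6 - 10*A^2 - 10*A^-2 - 5*A^-6 - A^-10; d^6 = A^12 + 6*A^8 + 15*A^4 + 20 + 15*A^-4 + 6*A^-8 + A^-12.
  A^10 * (d^2) = A^14 + 2*A^10 + A^6
  A^8 * (3*d + 7*d^3) = -7*A^14 - 24*A^10 - 24*A^6 - 7*A^2
  A^6 * (2 + 29*d^2 + 14*d^4) = 14*A^14 + 85*A^10 + 144*A^6 + 85*A^2 + 14*A^-2
  A^4 * (39*d + 72*d^3 + 9*d^5) = -9*A^14 - 117*A^10 - 345*A^6 - 345*A^2 - 117*A^-2 - 9*A^-6
  A^2 * (17 + 137*d^2 + 54*d^4 + 2*d^6) = 2*A^14 + 66*A^10 + 383*A^6 + 655*A^2 + 383*A^-2 + 66*A^-6 + 2*A^-10
  A^0 * (109*d + 128*d^3 + 15*d^5) = -15*A^10 - 203*A^6 - 643*A^2 - 643*A^-2 - 203*A^-6 - 15*A^-10
  A^-2 * (30 + 132*d^2 + 47*d^4 + d^6) = A^10 + 53*A^6 + 335*A^2 + 596*A^-2 + 335*A^-6 + 53*A^-10 + A^-14
  A^-4 * (49*d + 65*d^3 + 6*d^5) = -6*A^6 - 95*A^2 - 304*A^-2 - 304*A^-6 - 95*A^-10 - 6*A^-14
  A^-6 * (31*d^2 + 14*d^4) = 14*A^2 + 87*A^-2 + 146*A^-6 + 87*A^-10 + 14*A^-14
  A^-8 * (9*d^3 + d^5) = -A^2 - 14*A^-2 - 37*A^-6 - 37*A^-10 - 14*A^-14 - A^-18
  A^-10 * (d^4) = A^-2 + 4*A^-6 + 6*A^-10 + 4*A^-14 + A^-18
Summing the groups: <K> = A^14 - 2*A^10 + 3*A^6 - 2*A^2 + 3*A^-2 - 2*A^-6 + A^-10 - A^-14
Normalise by the writhe: (-A^3)^(-w) = (-A^3)^(-6) = A^-18, so f(A) = A^-18 * <K> = A^-4 - 2*A^-8 + 3*A^-12 - 2*A^-16 + 3*A^-20 - 2*A^-24 + A^-28 - A^-32.
Substitute A = t^(-1/4), i.e. A^e → t^(-e/4): V(t) = -t^8 + t^7 - 2*t^6 + 3*t^5 - 2*t^4 + 3*t^3 - 2*t^2 + t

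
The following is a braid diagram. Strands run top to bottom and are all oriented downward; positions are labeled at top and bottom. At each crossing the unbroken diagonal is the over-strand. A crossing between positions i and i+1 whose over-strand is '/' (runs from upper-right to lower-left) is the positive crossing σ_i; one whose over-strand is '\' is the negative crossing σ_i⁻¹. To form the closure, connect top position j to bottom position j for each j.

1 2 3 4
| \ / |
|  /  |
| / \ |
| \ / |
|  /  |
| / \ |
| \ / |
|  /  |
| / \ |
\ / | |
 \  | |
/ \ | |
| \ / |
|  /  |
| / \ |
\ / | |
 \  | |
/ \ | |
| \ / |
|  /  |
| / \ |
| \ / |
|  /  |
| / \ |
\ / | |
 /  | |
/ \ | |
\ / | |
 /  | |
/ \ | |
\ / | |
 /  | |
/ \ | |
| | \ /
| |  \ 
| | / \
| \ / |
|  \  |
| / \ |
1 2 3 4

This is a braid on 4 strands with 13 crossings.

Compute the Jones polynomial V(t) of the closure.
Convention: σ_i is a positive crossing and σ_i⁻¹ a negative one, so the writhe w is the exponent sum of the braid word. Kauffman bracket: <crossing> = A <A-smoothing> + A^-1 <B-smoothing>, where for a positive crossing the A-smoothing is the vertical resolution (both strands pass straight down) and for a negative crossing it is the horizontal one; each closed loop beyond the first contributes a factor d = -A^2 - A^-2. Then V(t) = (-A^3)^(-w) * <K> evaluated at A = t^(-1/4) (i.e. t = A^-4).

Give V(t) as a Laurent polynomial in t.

Reading the diagram top to bottom ('/'-over between positions i,i+1 = s_i, '\'-over = s_i^-1): braid word = s2 s2 s2 s1^-1 s2 s1^-1 s2 s2 s1 s1 s1 s3^-1 s2^-1.
The presented braid s2 s2 s2 s1^-1 s2 s1^-1 s2 s2 s1 s1 s1 s3^-1 s2^-1 on 4 strands reduces by inverse Markov moves (closure unchanged at each step):
  Deconjugate: the word is γ·β·γ⁻¹ with γ = s2 (prefix) and γ⁻¹ = s2^-1 (suffix); strip both.
  Destabilize: the word has the form β·s3^-1 where s3^-1 occurs only as the final letter (β ∈ B_3); drop it and the last strand → 3 strands.
Reduced to β = s2 s2 s1^-1 s2 s1^-1 s2 s2 s1 s1 s1 on 3 strands, 10 crossings.
Compute on β:
Braid: s2 s2 s1^-1 s2 s1^-1 s2 s2 s1 s1 s1 on 3 strands, 10 crossings.
Writhe w = (#positive) - (#negative) = 8 - 2 = 6.
Enumerate smoothing states for the bracket polynomial. There are 2^10 = 1024 states.
For each crossing: s=0 is the vertical smoothing, s=1 horizontal. Crossing k contributes A^(sign_k * (1 - 2*s_k)); loop factor d = -A^2 - A^-2.
Tabulate the states by total A-exponent and number of loops L (A-exp: L × count):
  A^10: L=3 ×1
  A^8: L=2 ×7, L=4 ×3
  A^6: L=1 ×14, L=3 ×28, L=5 ×3
  A^4: L=2 ×88, L=4 ×31, L=6 ×1
  A^2: L=1 ×63, L=3 ×133, L=5 ×14
  A^0: L=2 ×159, L=4 ×91, L=6 ×2
  A^-2: L=3 ×180, L=5 ×30
  A^-4: L=4 ×116, L=6 ×4
  A^-6: L=5 ×45
  A^-8: L=6 ×10
  A^-10: L=7 ×1
Each group contributes A^e * Σ count * d^(L-1):
Powers of d = -A^2 - A^-2: d^2 = A^4 + 2 + A^-4; d^3 = -A^6 - 3*A^2 - 3*A^-2 - A^-6; d^4 = A^8 + 4*A^4 + 6 + 4*A^-4 + A^-8; d^5 = -A^10 - 5*A^6 - 10*A^2 - 10*A^-2 - 5*A^-6 - A^-10; d^6 = A^12 + 6*A^8 + 15*A^4 + 20 + 15*A^-4 + 6*A^-8 + A^-12.
  A^10 * (d^2) = A^14 + 2*A^10 + A^6
  A^8 * (7*d + 3*d^3) = -3*A^14 - 16*A^10 - 16*A^6 - 3*A^2
  A^6 * (14 + 28*d^2 + 3*d^4) = 3*A^14 + 40*A^10 + 88*A^6 + 40*A^2 + 3*A^-2
  A^4 * (88*d + 31*d^3 + d^5) = -A^14 - 36*A^10 - 191*A^6 - 191*A^2 - 36*A^-2 - A^-6
  A^2 * (63 + 133*d^2 + 14*d^4) = 14*A^10 + 189*A^6 + 413*A^2 + 189*A^-2 + 14*A^-6
  A^0 * (159*d + 91*d^3 + 2*d^5) = -2*A^10 - 101*A^6 - 452*A^2 - 452*A^-2 - 101*A^-6 - 2*A^-10
  A^-2 * (180*d^2 + 30*d^4) = 30*A^6 + 300*A^2 + 540*A^-2 + 300*A^-6 + 30*A^-10
  A^-4 * (116*d^3 + 4*d^5) = -4*A^6 - 136*A^2 - 388*A^-2 - 388*A^-6 - 136*A^-10 - 4*A^-14
  A^-6 * (45*d^4) = 45*A^2 + 180*A^-2 + 270*A^-6 + 180*A^-10 + 45*A^-14
  A^-8 * (10*d^5) = -10*A^2 - 50*A^-2 - 100*A^-6 - 100*A^-10 - 50*A^-14 - 10*A^-18
  A^-10 * (d^6) = A^2 + 6*A^-2 + 15*A^-6 + 20*A^-10 + 15*A^-14 + 6*A^-18 + A^-22
Summing the groups: <K> = 2*A^10 - 4*A^6 + 7*A^2 - 8*A^-2 + 9*A^-6 - 8*A^-10 + 6*A^-14 - 4*A^-18 + A^-22
Normalise by the writhe: (-A^3)^(-w) = (-A^3)^(-6) = A^-18, so f(A) = A^-18 * <K> = 2*A^-8 - 4*A^-12 + 7*A^-16 - 8*A^-20 + 9*A^-24 - 8*A^-28 + 6*A^-32 - 4*A^-36 + A^-40.
Substitute A = t^(-1/4), i.e. A^e → t^(-e/4): V(t) = t^10 - 4*t^9 + 6*t^8 - 8*t^7 + 9*t^6 - 8*t^5 + 7*t^4 - 4*t^3 + 2*t^2

Answer: t^10 - 4*t^9 + 6*t^8 - 8*t^7 + 9*t^6 - 8*t^5 + 7*t^4 - 4*t^3 + 2*t^2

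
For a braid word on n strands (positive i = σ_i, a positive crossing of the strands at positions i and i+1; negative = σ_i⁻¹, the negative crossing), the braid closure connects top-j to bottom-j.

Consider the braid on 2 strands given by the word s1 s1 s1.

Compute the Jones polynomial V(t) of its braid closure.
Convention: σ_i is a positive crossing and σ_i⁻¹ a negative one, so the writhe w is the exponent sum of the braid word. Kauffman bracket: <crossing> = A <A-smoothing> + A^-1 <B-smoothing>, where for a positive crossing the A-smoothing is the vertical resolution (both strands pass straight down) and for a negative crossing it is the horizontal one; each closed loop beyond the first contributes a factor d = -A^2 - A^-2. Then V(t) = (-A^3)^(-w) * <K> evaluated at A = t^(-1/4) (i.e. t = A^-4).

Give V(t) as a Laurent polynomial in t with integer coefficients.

Braid: s1 s1 s1 on 2 strands, 3 crossings.
Writhe w = (#positive) - (#negative) = 3 - 0 = 3.
Enumerate smoothing states for the bracket polynomial. There are 2^3 = 8 states.
Each crossing splits two ways (0=vertical, 1=horizontal). The state's weight is A^(#A-smoothings - #B-smoothings) * d^(loops - 1).
  state 000: A-exp=+3, loops=2, term = A^3 * d^1
  state 001: A-exp=+1, loops=1, term = A^1 * d^0
  state 010: A-exp=+1, loops=1, term = A^1 * d^0
  state 011: A-exp=-1, loops=2, term = A^-1 * d^1
  state 100: A-exp=+1, loops=1, term = A^1 * d^0
  state 101: A-exp=-1, loops=2, term = A^-1 * d^1
  state 110: A-exp=-1, loops=2, term = A^-1 * d^1
  state 111: A-exp=-3, loops=3, term = A^-3 * d^2
Collect the terms by A-exponent (count of states per loop number):
Powers of d = -A^2 - A^-2: d^2 = A^4 + 2 + A^-4.
  A^3 * (d) = -A^5 - A
  A^1 * (3) = 3*A
  A^-1 * (3*d) = -3*A - 3*A^-3
  A^-3 * (d^2) = A + 2*A^-3 + A^-7
Summing the groups: <K> = -A^5 - A^-3 + A^-7
Normalise by the writhe: (-A^3)^(-w) = (-A^3)^(-3) = -A^-9, so f(A) = -A^-9 * <K> = A^-4 + A^-12 - A^-16.
Substitute A = t^(-1/4), i.e. A^e → t^(-e/4): V(t) = -t^4 + t^3 + t

Answer: -t^4 + t^3 + t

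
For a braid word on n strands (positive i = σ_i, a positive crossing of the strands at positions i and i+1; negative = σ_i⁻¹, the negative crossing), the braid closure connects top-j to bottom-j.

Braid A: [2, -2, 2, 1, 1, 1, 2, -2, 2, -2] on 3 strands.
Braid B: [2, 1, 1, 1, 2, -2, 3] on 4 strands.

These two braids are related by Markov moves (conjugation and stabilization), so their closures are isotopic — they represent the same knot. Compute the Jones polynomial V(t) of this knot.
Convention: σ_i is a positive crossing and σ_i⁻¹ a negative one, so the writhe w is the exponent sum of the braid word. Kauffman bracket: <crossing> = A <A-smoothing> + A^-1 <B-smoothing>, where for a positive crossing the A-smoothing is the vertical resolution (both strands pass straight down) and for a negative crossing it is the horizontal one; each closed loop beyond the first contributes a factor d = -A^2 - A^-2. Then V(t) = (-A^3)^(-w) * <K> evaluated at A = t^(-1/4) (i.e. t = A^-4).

-t^4 + t^3 + t

Derivation:
Markov-equivalent braids have isotopic closures, hence identical knot invariants. Strip the Markov moves from each word to reach a common short braid β, then compute V(t) once on β.
Braid A: s2 s2^-1 s2 s1 s1 s1 s2 s2^-1 s2 s2^-1 on 3 strands reduces by inverse Markov moves (closure unchanged at each step):
  Deconjugate: the word is γ·β·γ⁻¹ with γ = s2 s2^-1 (prefix) and γ⁻¹ = s2 s2^-1 (suffix); strip both.
Reduced to β = s2 s1 s1 s1 s2 s2^-1 on 3 strands, 6 crossings.
Braid B: s2 s1 s1 s1 s2 s2^-1 s3 on 4 strands reduces by inverse Markov moves (closure unchanged at each step):
  Destabilize: the word has the form β·s3 where s3 occurs only as the final letter (β ∈ B_3); drop it and the last strand → 3 strands.
Reduced to β = s2 s1 s1 s1 s2 s2^-1 on 3 strands, 6 crossings.
Both give the same β = s2 s1 s1 s1 s2 s2^-1 on 3 strands, so one state sum suffices:
First cancel adjacent σ_i σ_i⁻¹ pairs (Reidemeister II — same braid, same closure): s2 s1 s1 s1 s2 s2^-1 → s2 s1 s1 s1.
Braid: s2 s1 s1 s1 on 3 strands, 4 crossings.
Writhe w = (#positive) - (#negative) = 4 - 0 = 4.
Computing the Kauffman bracket via state sum. There are 2^4 = 16 states.
Smooth each crossing (0=||, 1=⌣⌢); contribution A^(Σ sign_k(1-2s_k)) * d^(L-1).
  state 0000: A-exp=+4, loops=3, term = A^4 * d^2
  state 0001: A-exp=+2, loops=2, term = A^2 * d^1
  state 0010: A-exp=+2, loops=2, term = A^2 * d^1
  state 0011: A-exp=+0, loops=3, term = A^0 * d^2
  state 0100: A-exp=+2, loops=2, term = A^2 * d^1
  state 0101: A-exp=+0, loops=3, term = A^0 * d^2
  state 0110: A-exp=+0, loops=3, term = A^0 * d^2
  state 0111: A-exp=-2, loops=4, term = A^-2 * d^3
  state 1000: A-exp=+2, loops=2, term = A^2 * d^1
  state 1001: A-exp=+0, loops=1, term = A^0 * d^0
  state 1010: A-exp=+0, loops=1, term = A^0 * d^0
  state 1011: A-exp=-2, loops=2, term = A^-2 * d^1
  state 1100: A-exp=+0, loops=1, term = A^0 * d^0
  state 1101: A-exp=-2, loops=2, term = A^-2 * d^1
  state 1110: A-exp=-2, loops=2, term = A^-2 * d^1
  state 1111: A-exp=-4, loops=3, term = A^-4 * d^2
Collect the terms by A-exponent (count of states per loop number):
Powers of d = -A^2 - A^-2: d^2 = A^4 + 2 + A^-4; d^3 = -A^6 - 3*A^2 - 3*A^-2 - A^-6.
  A^4 * (d^2) = A^8 + 2*A^4 + 1
  A^2 * (4*d) = -4*A^4 - 4
  A^0 * (3 + 3*d^2) = 3*A^4 + 9 + 3*A^-4
  A^-2 * (3*d + d^3) = -A^4 - 6 - 6*A^-4 - A^-8
  A^-4 * (d^2) = 1 + 2*A^-4 + A^-8
Summing the groups: <K> = A^8 + 1 - A^-4
Normalise by the writhe: (-A^3)^(-w) = (-A^3)^(-4) = A^-12, so f(A) = A^-12 * <K> = A^-4 + A^-12 - A^-16.
Substitute A = t^(-1/4), i.e. A^e → t^(-e/4): V(t) = -t^4 + t^3 + t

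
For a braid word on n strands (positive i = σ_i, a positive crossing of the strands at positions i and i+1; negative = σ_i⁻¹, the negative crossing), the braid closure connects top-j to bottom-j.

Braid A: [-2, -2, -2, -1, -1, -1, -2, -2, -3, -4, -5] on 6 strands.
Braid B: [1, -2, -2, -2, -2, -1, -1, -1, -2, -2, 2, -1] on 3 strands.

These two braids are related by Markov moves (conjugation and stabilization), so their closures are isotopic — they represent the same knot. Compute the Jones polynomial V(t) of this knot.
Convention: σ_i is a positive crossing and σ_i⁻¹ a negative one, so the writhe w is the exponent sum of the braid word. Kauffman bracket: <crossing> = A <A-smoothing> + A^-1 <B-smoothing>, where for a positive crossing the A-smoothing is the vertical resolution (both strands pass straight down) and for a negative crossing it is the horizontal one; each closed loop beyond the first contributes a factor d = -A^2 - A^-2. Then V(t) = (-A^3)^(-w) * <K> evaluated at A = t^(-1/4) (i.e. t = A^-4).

t^-3 + 2*t^-5 - 2*t^-6 + 2*t^-7 - 3*t^-8 + 2*t^-9 - 2*t^-10 + t^-11

Derivation:
Markov-equivalent braids have isotopic closures, hence identical knot invariants. Strip the Markov moves from each word to reach a common short braid β, then compute V(t) once on β.
Braid A: s2^-1 s2^-1 s2^-1 s1^-1 s1^-1 s1^-1 s2^-1 s2^-1 s3^-1 s4^-1 s5^-1 on 6 strands reduces by inverse Markov moves (closure unchanged at each step):
  Destabilize: the word has the form β·s5^-1 where s5^-1 occurs only as the final letter (β ∈ B_5); drop it and the last strand → 5 strands.
  Destabilize: the word has the form β·s4^-1 where s4^-1 occurs only as the final letter (β ∈ B_4); drop it and the last strand → 4 strands.
  Destabilize: the word has the form β·s3^-1 where s3^-1 occurs only as the final letter (β ∈ B_3); drop it and the last strand → 3 strands.
Reduced to β = s2^-1 s2^-1 s2^-1 s1^-1 s1^-1 s1^-1 s2^-1 s2^-1 on 3 strands, 8 crossings.
Braid B: s1 s2^-1 s2^-1 s2^-1 s2^-1 s1^-1 s1^-1 s1^-1 s2^-1 s2^-1 s2 s1^-1 on 3 strands reduces by inverse Markov moves (closure unchanged at each step):
  Deconjugate: the word is γ·β·γ⁻¹ with γ = s1 (prefix) and γ⁻¹ = s1^-1 (suffix); strip both.
  Deconjugate: the word is γ·β·γ⁻¹ with γ = s2^-1 (prefix) and γ⁻¹ = s2 (suffix); strip both.
Reduced to β = s2^-1 s2^-1 s2^-1 s1^-1 s1^-1 s1^-1 s2^-1 s2^-1 on 3 strands, 8 crossings.
Both give the same β = s2^-1 s2^-1 s2^-1 s1^-1 s1^-1 s1^-1 s2^-1 s2^-1 on 3 strands, so one state sum suffices:
Braid: s2^-1 s2^-1 s2^-1 s1^-1 s1^-1 s1^-1 s2^-1 s2^-1 on 3 strands, 8 crossings.
Writhe w = (#positive) - (#negative) = 0 - 8 = -8.
State-sum expansion of <K>. There are 2^8 = 256 states.
Smooth each crossing (0=||, 1=⌣⌢); contribution A^(Σ sign_k(1-2s_k)) * d^(L-1).
Tabulate the states by total A-exponent and number of loops L (A-exp: L × count):
  A^8: L=7 ×1
  A^6: L=6 ×8
  A^4: L=5 ×28
  A^2: L=4 ×55, L=6 ×1
  A^0: L=3 ×65, L=5 ×5
  A^-2: L=2 ×45, L=4 ×11
  A^-4: L=1 ×15, L=3 ×13
  A^-6: L=2 ×8
  A^-8: L=3 ×1
Each group contributes A^e * Σ count * d^(L-1):
Powers of d = -A^2 - A^-2: d^2 = A^4 + 2 + A^-4; d^3 = -A^6 - 3*A^2 - 3*A^-2 - A^-6; d^4 = A^8 + 4*A^4 + 6 + 4*A^-4 + A^-8; d^5 = -A^10 - 5*A^6 - 10*A^2 - 10*A^-2 - 5*A^-6 - A^-10; d^6 = A^12 + 6*A^8 + 15*A^4 + 20 + 15*A^-4 + 6*A^-8 + A^-12.
  A^8 * (d^6) = A^20 + 6*A^16 + 15*A^12 + 20*A^8 + 15*A^4 + 6 + A^-4
  A^6 * (8*d^5) = -8*A^16 - 40*A^12 - 80*A^8 - 80*A^4 - 40 - 8*A^-4
  A^4 * (28*d^4) = 28*A^12 + 112*A^8 + 168*A^4 + 112 + 28*A^-4
  A^2 * (55*d^3 + d^5) = -A^12 - 60*A^8 - 175*A^4 - 175 - 60*A^-4 - A^-8
  A^0 * (65*d^2 + 5*d^4) = 5*A^8 + 85*A^4 + 160 + 85*A^-4 + 5*A^-8
  A^-2 * (45*d + 11*d^3) = -11*A^4 - 78 - 78*A^-4 - 11*A^-8
  A^-4 * (15 + 13*d^2) = 13 + 41*A^-4 + 13*A^-8
  A^-6 * (8*d) = -8*A^-4 - 8*A^-8
  A^-8 * (d^2) = A^-4 + 2*A^-8 + A^-12
Summing the groups: <K> = A^20 - 2*A^16 + 2*A^12 - 3*A^8 + 2*A^4 - 2 + 2*A^-4 + A^-12
Normalise by the writhe: (-A^3)^(-w) = (-A^3)^(8) = A^24, so f(A) = A^24 * <K> = A^44 - 2*A^40 + 2*A^36 - 3*A^32 + 2*A^28 - 2*A^24 + 2*A^20 + A^12.
Substitute A = t^(-1/4), i.e. A^e → t^(-e/4): V(t) = t^-3 + 2*t^-5 - 2*t^-6 + 2*t^-7 - 3*t^-8 + 2*t^-9 - 2*t^-10 + t^-11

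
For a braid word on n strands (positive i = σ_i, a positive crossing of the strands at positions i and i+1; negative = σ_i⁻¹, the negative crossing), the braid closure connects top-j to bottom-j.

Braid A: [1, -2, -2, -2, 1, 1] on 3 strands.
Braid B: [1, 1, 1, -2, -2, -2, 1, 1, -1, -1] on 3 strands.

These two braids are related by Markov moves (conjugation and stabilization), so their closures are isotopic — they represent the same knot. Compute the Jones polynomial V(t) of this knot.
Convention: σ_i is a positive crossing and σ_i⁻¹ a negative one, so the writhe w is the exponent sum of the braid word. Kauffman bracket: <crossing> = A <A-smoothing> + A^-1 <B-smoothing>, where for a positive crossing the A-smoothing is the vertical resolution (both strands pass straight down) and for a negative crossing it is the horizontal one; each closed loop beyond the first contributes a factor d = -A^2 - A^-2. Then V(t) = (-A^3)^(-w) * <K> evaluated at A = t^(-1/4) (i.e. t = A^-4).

Markov-equivalent braids have isotopic closures, hence identical knot invariants. Strip the Markov moves from each word to reach a common short braid β, then compute V(t) once on β.
Braid A: s1 s2^-1 s2^-1 s2^-1 s1 s1 on 3 strands has no conjugating prefix/suffix or stabilization to strip; take β = s1 s2^-1 s2^-1 s2^-1 s1 s1.
Braid B: s1 s1 s1 s2^-1 s2^-1 s2^-1 s1 s1 s1^-1 s1^-1 on 3 strands reduces by inverse Markov moves (closure unchanged at each step):
  Deconjugate: the word is γ·β·γ⁻¹ with γ = s1 s1 (prefix) and γ⁻¹ = s1^-1 s1^-1 (suffix); strip both.
Reduced to β = s1 s2^-1 s2^-1 s2^-1 s1 s1 on 3 strands, 6 crossings.
Both give the same β = s1 s2^-1 s2^-1 s2^-1 s1 s1 on 3 strands, so one state sum suffices:
Braid: s1 s2^-1 s2^-1 s2^-1 s1 s1 on 3 strands, 6 crossings.
Writhe w = (#positive) - (#negative) = 3 - 3 = 0.
Computing the Kauffman bracket via state sum. There are 2^6 = 64 states.
Each crossing splits two ways (0=vertical, 1=horizontal). The state's weight is A^(#A-smoothings - #B-smoothings) * d^(loops - 1).
Tabulate the states by total A-exponent and number of loops L (A-exp: L × count):
  A^6: L=4 ×1
  A^4: L=3 ×6
  A^2: L=2 ×12, L=4 ×3
  A^0: L=1 ×9, L=3 ×10, L=5 ×1
  A^-2: L=2 ×12, L=4 ×3
  A^-4: L=3 ×6
  A^-6: L=4 ×1
Each group contributes A^e * Σ count * d^(L-1):
Powers of d = -A^2 - A^-2: d^2 = A^4 + 2 + A^-4; d^3 = -A^6 - 3*A^2 - 3*A^-2 - A^-6; d^4 = A^8 + 4*A^4 + 6 + 4*A^-4 + A^-8.
  A^6 * (d^3) = -A^12 - 3*A^8 - 3*A^4 - 1
  A^4 * (6*d^2) = 6*A^8 + 12*A^4 + 6
  A^2 * (12*d + 3*d^3) = -3*A^8 - 21*A^4 - 21 - 3*A^-4
  A^0 * (9 + 10*d^2 + d^4) = A^8 + 14*A^4 + 35 + 14*A^-4 + A^-8
  A^-2 * (12*d + 3*d^3) = -3*A^4 - 21 - 21*A^-4 - 3*A^-8
  A^-4 * (6*d^2) = 6 + 12*A^-4 + 6*A^-8
  A^-6 * (d^3) = -1 - 3*A^-4 - 3*A^-8 - A^-12
Summing the groups: <K> = -A^12 + A^8 - A^4 + 3 - A^-4 + A^-8 - A^-12
Normalise by the writhe: (-A^3)^(-w) = (-A^3)^(0) = 1, so f(A) = 1 * <K> = -A^12 + A^8 - A^4 + 3 - A^-4 + A^-8 - A^-12.
Substitute A = t^(-1/4), i.e. A^e → t^(-e/4): V(t) = -t^3 + t^2 - t + 3 - t^-1 + t^-2 - t^-3

Answer: -t^3 + t^2 - t + 3 - t^-1 + t^-2 - t^-3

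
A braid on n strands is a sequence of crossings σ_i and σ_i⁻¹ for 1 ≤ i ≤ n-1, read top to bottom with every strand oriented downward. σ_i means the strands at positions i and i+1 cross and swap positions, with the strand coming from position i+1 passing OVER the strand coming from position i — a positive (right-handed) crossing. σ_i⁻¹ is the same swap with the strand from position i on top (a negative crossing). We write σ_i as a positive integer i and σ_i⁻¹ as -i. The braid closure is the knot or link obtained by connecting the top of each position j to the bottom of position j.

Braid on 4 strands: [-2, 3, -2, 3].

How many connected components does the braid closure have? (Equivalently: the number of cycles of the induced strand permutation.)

Track the strand permutation on 4 strands, starting from identity.
  step 1: s2^-1 swaps positions 2,3 -> [1 3 2 4]
  step 2: s3 swaps positions 3,4 -> [1 3 4 2]
  step 3: s2^-1 swaps positions 2,3 -> [1 4 3 2]
  step 4: s3 swaps positions 3,4 -> [1 4 2 3]
Final permutation (position -> original strand): [1 4 2 3]
Closure components = cycle count of this permutation = 2.

Answer: 2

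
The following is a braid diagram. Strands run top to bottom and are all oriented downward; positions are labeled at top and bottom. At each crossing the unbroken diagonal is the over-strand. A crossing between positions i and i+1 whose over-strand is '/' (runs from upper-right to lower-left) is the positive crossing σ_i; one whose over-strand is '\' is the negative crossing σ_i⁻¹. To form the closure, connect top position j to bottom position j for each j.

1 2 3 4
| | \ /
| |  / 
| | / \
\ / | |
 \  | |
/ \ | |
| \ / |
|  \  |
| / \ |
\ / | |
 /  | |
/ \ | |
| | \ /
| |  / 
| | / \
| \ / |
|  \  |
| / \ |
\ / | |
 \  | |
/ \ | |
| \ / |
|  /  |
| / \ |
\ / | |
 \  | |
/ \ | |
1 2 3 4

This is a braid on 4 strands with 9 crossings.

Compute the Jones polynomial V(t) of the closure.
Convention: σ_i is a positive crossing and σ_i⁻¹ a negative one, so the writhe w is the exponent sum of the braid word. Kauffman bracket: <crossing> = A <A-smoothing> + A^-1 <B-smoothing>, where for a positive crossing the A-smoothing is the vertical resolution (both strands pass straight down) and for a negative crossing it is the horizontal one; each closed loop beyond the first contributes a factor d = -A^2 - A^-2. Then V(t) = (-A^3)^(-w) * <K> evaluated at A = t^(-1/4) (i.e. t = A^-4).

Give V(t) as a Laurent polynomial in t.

t^2 - 2*t + 3 - 3*t^-1 + 3*t^-2 - 2*t^-3 + 2*t^-4 - t^-5

Derivation:
Reading the diagram top to bottom ('/'-over between positions i,i+1 = s_i, '\'-over = s_i^-1): braid word = s3 s1^-1 s2^-1 s1 s3 s2^-1 s1^-1 s2 s1^-1.
Braid: s3 s1^-1 s2^-1 s1 s3 s2^-1 s1^-1 s2 s1^-1 on 4 strands, 9 crossings.
Writhe w = (#positive) - (#negative) = 4 - 5 = -1.
Computing the Kauffman bracket via state sum. There are 2^9 = 512 states.
Smooth each crossing (0=||, 1=⌣⌢); contribution A^(Σ sign_k(1-2s_k)) * d^(L-1).
Tabulate the states by total A-exponent and number of loops L (A-exp: L × count):
  A^9: L=5 ×1
  A^7: L=4 ×9
  A^5: L=3 ×32, L=5 ×4
  A^3: L=2 ×53, L=4 ×30, L=6 ×1
  A^1: L=1 ×35, L=3 ×80, L=5 ×11
  A^-1: L=2 ×86, L=4 ×39, L=6 ×1
  A^-3: L=1 ×21, L=3 ×58, L=5 ×5
  A^-5: L=2 ×26, L=4 ×10
  A^-7: L=1 ×3, L=3 ×6
  A^-9: L=2 ×1
Each group contributes A^e * Σ count * d^(L-1):
Powers of d = -A^2 - A^-2: d^2 = A^4 + 2 + A^-4; d^3 = -A^6 - 3*A^2 - 3*A^-2 - A^-6; d^4 = A^8 + 4*A^4 + 6 + 4*A^-4 + A^-8; d^5 = -A^10 - 5*A^6 - 10*A^2 - 10*A^-2 - 5*A^-6 - A^-10.
  A^9 * (d^4) = A^17 + 4*A^13 + 6*A^9 + 4*A^5 + A
  A^7 * (9*d^3) = -9*A^13 - 27*A^9 - 27*A^5 - 9*A
  A^5 * (32*d^2 + 4*d^4) = 4*A^13 + 48*A^9 + 88*A^5 + 48*A + 4*A^-3
  A^3 * (53*d + 30*d^3 + d^5) = -A^13 - 35*A^9 - 153*A^5 - 153*A - 35*A^-3 - A^-7
  A^1 * (35 + 80*d^2 + 11*d^4) = 11*A^9 + 124*A^5 + 261*A + 124*A^-3 + 11*A^-7
  A^-1 * (86*d + 39*d^3 + d^5) = -A^9 - 44*A^5 - 213*A - 213*A^-3 - 44*A^-7 - A^-11
  A^-3 * (21 + 58*d^2 + 5*d^4) = 5*A^5 + 78*A + 167*A^-3 + 78*A^-7 + 5*A^-11
  A^-5 * (26*d + 10*d^3) = -10*A - 56*A^-3 - 56*A^-7 - 10*A^-11
  A^-7 * (3 + 6*d^2) = 6*A^-3 + 15*A^-7 + 6*A^-11
  A^-9 * (d) = -A^-7 - A^-11
Summing the groups: <K> = A^17 - 2*A^13 + 2*A^9 - 3*A^5 + 3*A - 3*A^-3 + 2*A^-7 - A^-11
Normalise by the writhe: (-A^3)^(-w) = (-A^3)^(1) = -A^3, so f(A) = -A^3 * <K> = -A^20 + 2*A^16 - 2*A^12 + 3*A^8 - 3*A^4 + 3 - 2*A^-4 + A^-8.
Substitute A = t^(-1/4), i.e. A^e → t^(-e/4): V(t) = t^2 - 2*t + 3 - 3*t^-1 + 3*t^-2 - 2*t^-3 + 2*t^-4 - t^-5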